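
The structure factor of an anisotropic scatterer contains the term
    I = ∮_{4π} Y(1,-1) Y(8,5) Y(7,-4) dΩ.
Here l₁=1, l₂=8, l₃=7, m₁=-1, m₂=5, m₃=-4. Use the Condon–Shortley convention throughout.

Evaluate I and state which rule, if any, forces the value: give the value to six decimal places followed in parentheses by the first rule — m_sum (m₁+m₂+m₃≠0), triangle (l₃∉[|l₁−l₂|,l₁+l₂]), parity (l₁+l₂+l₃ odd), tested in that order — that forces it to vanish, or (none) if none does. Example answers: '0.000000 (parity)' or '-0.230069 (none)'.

-0.270230 (none)

m-sum 0 ✓  L=16 even ✓  7≤7≤9 ✓
Π(2lᵢ+1) = 3×17×15 = 765
triangle coeff Δ(1,8,7) = 1/2040
Σ_t [1,1]: t=1:−1/25401600 = -1/25401600
(3j)²=8/255 [(1 8 7; 0 0 0)], sign=+1
Σ_t [2,2]: t=2:+1/479001600 = 1/479001600
(3j)²=13/340 [(1 8 7; -1 5 -4)], sign=-1
⇒ 4πI² = 78/85
I = (-1)√(78/85/(4π)) = -0.27022959
No selection rule forces the value: the integral is nonzero (none).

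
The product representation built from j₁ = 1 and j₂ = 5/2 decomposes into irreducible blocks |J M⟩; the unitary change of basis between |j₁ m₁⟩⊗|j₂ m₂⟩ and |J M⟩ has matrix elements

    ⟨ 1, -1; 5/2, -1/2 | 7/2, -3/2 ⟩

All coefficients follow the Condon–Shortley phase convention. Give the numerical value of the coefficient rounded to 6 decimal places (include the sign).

+√(10/21) ≈ +0.690066

j₁+j₂−J=0  J+j₁−j₂=2  J−j₁+j₂=5  j₁+j₂+J+1=8
(j₁±m₁, j₂±m₂, J±M) = (0,2,2,3,2,5)
P² = 1920/7
sum k=0..0:
  [0] +1/24 = 1/24
S = 1/24
C² = P²·S² = 10/21 ; C = +0.690066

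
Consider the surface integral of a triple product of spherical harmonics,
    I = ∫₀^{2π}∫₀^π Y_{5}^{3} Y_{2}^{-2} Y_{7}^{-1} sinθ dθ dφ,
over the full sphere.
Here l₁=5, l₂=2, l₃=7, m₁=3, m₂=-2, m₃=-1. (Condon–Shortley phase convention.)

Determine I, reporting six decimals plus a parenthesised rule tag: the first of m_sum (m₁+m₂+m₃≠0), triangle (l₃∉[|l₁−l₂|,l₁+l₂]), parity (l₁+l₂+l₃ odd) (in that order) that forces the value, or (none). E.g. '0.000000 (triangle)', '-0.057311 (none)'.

Checks pass: Σm=0; 14 even; l₃=7∈[3,7].
(2·5+1)(2·2+1)(2·7+1) = 825
Δ: 0! 10! 4! / 15! → 1/15015
sum: t=0:+1/57600 = 1/57600
3j²(5 2 7; 0 0 0) = Δ·Π!·Σ² = 21/715  (sign -1)
sum: t=0:+1/1935360 = 1/1935360
3j²(5 2 7; 3 -2 -1) = Δ·Π!·Σ² = 1/1001  (sign +1)
combine: 4πI² = 825·21/715·1/1001 = 45/1859
take √, sign -1: I = -0.04388960
No selection rule forces the value: the integral is nonzero (none).

-0.043890 (none)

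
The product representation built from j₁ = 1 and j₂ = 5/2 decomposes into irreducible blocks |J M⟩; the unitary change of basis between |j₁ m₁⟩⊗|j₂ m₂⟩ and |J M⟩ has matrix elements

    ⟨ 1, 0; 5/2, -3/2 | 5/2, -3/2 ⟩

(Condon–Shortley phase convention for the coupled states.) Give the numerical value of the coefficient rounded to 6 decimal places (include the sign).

j₁+j₂−J=1  J+j₁−j₂=1  J−j₁+j₂=4  j₁+j₂+J+1=7
(j₁±m₁, j₂±m₂, J±M) = (1,1,1,4,1,4)
P² = 576/35
sum k=0..1:
  [0] +1/6 = 1/6
  [1] −1/24 = -1/24
S = 1/8
C² = P²·S² = 9/35 ; C = +0.507093

+0.507093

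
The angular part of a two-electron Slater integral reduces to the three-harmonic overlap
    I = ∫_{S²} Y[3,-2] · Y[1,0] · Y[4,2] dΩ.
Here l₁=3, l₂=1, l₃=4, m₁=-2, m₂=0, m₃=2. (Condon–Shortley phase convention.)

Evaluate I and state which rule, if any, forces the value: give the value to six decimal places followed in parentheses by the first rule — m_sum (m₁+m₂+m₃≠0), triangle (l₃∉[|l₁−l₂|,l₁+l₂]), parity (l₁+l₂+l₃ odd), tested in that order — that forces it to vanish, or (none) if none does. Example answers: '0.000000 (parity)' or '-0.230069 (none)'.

Checks pass: Σm=0; 8 even; l₃=4∈[2,4].
(2·3+1)(2·1+1)(2·4+1) = 189
Δ: 0! 6! 2! / 9! → 1/252
sum: t=0:+1/36 = 1/36
3j²(3 1 4; 0 0 0) = Δ·Π!·Σ² = 4/63  (sign +1)
sum: t=0:+1/120 = 1/120
3j²(3 1 4; -2 0 2) = Δ·Π!·Σ² = 1/21  (sign +1)
combine: 4πI² = 189·4/63·1/21 = 4/7
take √, sign +1: I = 0.21324362
No selection rule forces the value: the integral is nonzero (none).

0.213244 (none)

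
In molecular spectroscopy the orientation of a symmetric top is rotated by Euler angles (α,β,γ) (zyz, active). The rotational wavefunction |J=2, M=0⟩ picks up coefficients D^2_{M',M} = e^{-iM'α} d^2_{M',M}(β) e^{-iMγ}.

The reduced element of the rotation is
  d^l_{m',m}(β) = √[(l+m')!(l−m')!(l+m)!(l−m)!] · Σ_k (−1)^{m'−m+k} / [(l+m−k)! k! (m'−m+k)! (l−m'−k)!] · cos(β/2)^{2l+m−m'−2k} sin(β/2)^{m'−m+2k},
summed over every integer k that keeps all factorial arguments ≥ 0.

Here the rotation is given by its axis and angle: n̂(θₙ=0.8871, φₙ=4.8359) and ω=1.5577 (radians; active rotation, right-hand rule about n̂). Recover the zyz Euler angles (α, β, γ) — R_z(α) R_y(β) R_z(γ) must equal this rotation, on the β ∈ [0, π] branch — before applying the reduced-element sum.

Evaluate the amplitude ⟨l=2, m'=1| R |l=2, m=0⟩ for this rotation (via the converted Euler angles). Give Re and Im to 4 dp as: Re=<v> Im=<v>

Re=0.3537 Im=-0.2866

Axis–angle → zyz. n̂ = (sinθₙcosφₙ, sinθₙsinφₙ, cosθₙ) = (+0.095508, -0.769338, +0.631663), ω = 1.5577.
R = I cosω + sinω [n̂]ₓ + (1−cosω) n̂n̂ᵀ gives
  R = [+0.022098, -0.704124, -0.709733; +0.559093, +0.597225, -0.575097; +0.828810, -0.384098, +0.406869]
β = atan2(√(R₁₃²+R₂₃²), R₃₃) = 1.151773; α = atan2(R₂₃, R₁₃) mod 2π = 3.822583; γ = atan2(R₃₂, −R₃₁) mod 2π = 3.575561
D^2_{1,0}(3.8226,1.1518,3.5756) = e^{-i·1·3.8226}·d^2_{1,0}(1.1518)·e^{-i·0·3.5756}. Compute d first:
Half-angle: c=0.838710, s=0.544578. N=√(6·1·2·2)=4.898979
Admissible k: 0..1 (factorial args all ≥0)
  k=0: (−1)^1·4.8990/(2)·0.8387^3·0.5446^1 = -0.786994
  k=1: (−1)^2·4.8990/(2)·0.8387^1·0.5446^3 = +0.331794
d^2_{1,0}(1.1518) = -0.786994 +0.331794 = -0.455200
Phases: e^{-i·(1)·3.8226}=-0.776949+0.629563i, e^{-i·(0)·3.5756}=+1.000000+0.000000i ⇒ D=+0.353667-0.286577i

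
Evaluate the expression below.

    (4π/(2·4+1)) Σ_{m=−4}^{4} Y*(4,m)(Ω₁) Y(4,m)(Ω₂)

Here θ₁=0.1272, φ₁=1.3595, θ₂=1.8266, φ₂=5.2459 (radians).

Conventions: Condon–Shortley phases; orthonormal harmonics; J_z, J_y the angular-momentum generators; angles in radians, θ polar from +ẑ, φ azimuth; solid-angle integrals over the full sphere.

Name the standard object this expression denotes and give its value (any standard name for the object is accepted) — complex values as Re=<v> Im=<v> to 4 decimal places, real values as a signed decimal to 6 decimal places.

Legendre polynomial (addition theorem), -0.002293

This sum is the spherical-harmonic addition theorem: it equals the Legendre polynomial P_l(cos γ) of the angle γ between the two directions.
Expand P_4 via completeness: Σ_{m} conj(Y_{4,m}) at Ω₁ times Y_{4,m} at Ω₂ —
  m=-4: (+0.000076-0.000086i) × (-0.206998-0.327797i) = -0.000044-0.000007i  (running Σ = -0.000044-0.000007i)
  m=-3: (-0.001501-0.002042i) × (+0.286654-0.008527i) = -0.000448-0.000573i  (running Σ = -0.000492-0.000580i)
  m=-2: (-0.028906+0.012999i) × (+0.083412-0.151324i) = -0.000444+0.005458i  (running Σ = -0.000936+0.004879i)
  m=-1: (+0.048534+0.226266i) × (+0.150291+0.254453i) = -0.050280+0.046355i  (running Σ = -0.051216+0.051234i)
  m=0: (+0.779148-0.000000i) × (+0.129358+0.000000i) = +0.100789+0.000000i  (running Σ = +0.049573+0.051234i)
  m=1: (-0.048534+0.226266i) × (-0.150291+0.254453i) = -0.050280-0.046355i  (running Σ = -0.000706+0.004879i)
  m=2: (-0.028906-0.012999i) × (+0.083412+0.151324i) = -0.000444-0.005458i  (running Σ = -0.001151-0.000580i)
  m=3: (+0.001501-0.002042i) × (-0.286654-0.008527i) = -0.000448+0.000573i  (running Σ = -0.001598-0.000007i)
  m=4: (+0.000076+0.000086i) × (-0.206998+0.327797i) = -0.000044+0.000007i  (running Σ = -0.001642-0.000000i)
Total Σ_m = -0.001642-0.000000i. Multiply by 1.396263: -0.002293-0.000000i. P_4(cos γ) = -0.002293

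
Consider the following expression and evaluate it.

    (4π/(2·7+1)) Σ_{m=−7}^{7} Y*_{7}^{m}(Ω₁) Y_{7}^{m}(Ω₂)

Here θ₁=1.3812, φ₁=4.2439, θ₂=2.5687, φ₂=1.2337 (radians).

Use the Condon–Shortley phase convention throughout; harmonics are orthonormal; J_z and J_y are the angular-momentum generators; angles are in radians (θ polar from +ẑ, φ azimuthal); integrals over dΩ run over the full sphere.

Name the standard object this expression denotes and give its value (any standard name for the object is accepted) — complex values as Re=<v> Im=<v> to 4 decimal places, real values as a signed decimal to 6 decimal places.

This sum is the spherical-harmonic addition theorem: it equals the Legendre polynomial P_l(cos γ) of the angle γ between the two directions.
Expand P_7 via completeness: Σ_{m} conj(Y_{7,m}) at Ω₁ times Y_{7,m} at Ω₂ —
  term(m=-7) = -0.001836+0.002410i   from Y*(Ω₁)=-0.060534-0.436411i, Y(Ω₂)=-0.004845-0.004879i
  term(m=-6) = -0.008896+0.008949i   from Y*(Ω₁)=+0.299218+0.102710i, Y(Ω₂)=-0.017413+0.035885i
  term(m=-5) = +0.020070-0.015479i   from Y*(Ω₁)=+0.129327-0.125818i, Y(Ω₂)=+0.139553+0.016075i
  term(m=-4) = +0.092954-0.053911i   from Y*(Ω₁)=+0.097490+0.311667i, Y(Ω₂)=-0.072584-0.320951i
  term(m=-3) = -0.039496+0.016428i   from Y*(Ω₁)=+0.086432+0.014421i, Y(Ω₂)=-0.413725+0.259101i
  term(m=-2) = -0.103240+0.027772i   from Y*(Ω₁)=-0.189872+0.258337i, Y(Ω₂)=+0.260504+0.208169i
  term(m=-1) = -0.009491+0.001254i   from Y*(Ω₁)=+0.022951+0.045353i, Y(Ω₂)=-0.062294+0.177743i
  term(m=+0) = -0.128717-0.000000i   from Y*(Ω₁)=-0.317438-0.000000i, Y(Ω₂)=+0.405487+0.000000i
  term(m=+1) = -0.009491-0.001254i   from Y*(Ω₁)=-0.022951+0.045353i, Y(Ω₂)=+0.062294+0.177743i
  term(m=+2) = -0.103240-0.027772i   from Y*(Ω₁)=-0.189872-0.258337i, Y(Ω₂)=+0.260504-0.208169i
  term(m=+3) = -0.039496-0.016428i   from Y*(Ω₁)=-0.086432+0.014421i, Y(Ω₂)=+0.413725+0.259101i
  term(m=+4) = +0.092954+0.053911i   from Y*(Ω₁)=+0.097490-0.311667i, Y(Ω₂)=-0.072584+0.320951i
  term(m=+5) = +0.020070+0.015479i   from Y*(Ω₁)=-0.129327-0.125818i, Y(Ω₂)=-0.139553+0.016075i
  term(m=+6) = -0.008896-0.008949i   from Y*(Ω₁)=+0.299218-0.102710i, Y(Ω₂)=-0.017413-0.035885i
  term(m=+7) = -0.001836-0.002410i   from Y*(Ω₁)=+0.060534-0.436411i, Y(Ω₂)=+0.004845-0.004879i
Σ over m = -0.228587+0.000000i; ×(4π/15) → -0.191501+0.000000i. Real part: -0.191501

Legendre polynomial (addition theorem), -0.191501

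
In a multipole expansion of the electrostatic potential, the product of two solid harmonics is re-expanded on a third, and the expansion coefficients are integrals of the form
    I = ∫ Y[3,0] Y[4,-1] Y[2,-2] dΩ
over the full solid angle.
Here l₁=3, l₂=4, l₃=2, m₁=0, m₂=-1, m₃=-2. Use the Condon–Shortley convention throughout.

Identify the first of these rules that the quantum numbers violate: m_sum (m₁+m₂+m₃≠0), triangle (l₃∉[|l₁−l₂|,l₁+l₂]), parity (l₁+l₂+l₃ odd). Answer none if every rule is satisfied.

m₁+m₂+m₃ = 0 − 1 − 2 = -3  ✗
triangle: |3−4|=1 ≤ l₃=2 ≤ 3+4=7
parity: l₁+l₂+l₃ = 9 is odd

m_sum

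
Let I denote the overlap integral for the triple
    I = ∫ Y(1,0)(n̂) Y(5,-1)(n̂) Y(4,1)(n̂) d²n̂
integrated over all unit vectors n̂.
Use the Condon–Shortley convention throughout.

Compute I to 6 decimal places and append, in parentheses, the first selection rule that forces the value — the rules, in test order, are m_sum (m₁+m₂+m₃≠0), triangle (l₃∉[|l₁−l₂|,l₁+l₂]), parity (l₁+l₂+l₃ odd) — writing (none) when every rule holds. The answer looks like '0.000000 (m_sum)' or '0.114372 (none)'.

-0.240571 (none)

Rules hold: Σm=0, L=10 even, 4≤4≤6.
N = 3·11·9 = 297
Δ = 2!·0!·8!/11! = 1/495
Racah Σ t=1..1: t=1:−1/576 = -1/576
⇒ 3j(1 5 4; 0 0 0)² = 5/99, sgn -1
Racah Σ t=1..1: t=1:−1/720 = -1/720
⇒ 3j(1 5 4; 0 -1 1)² = 8/165, sgn +1
4πI² = N·(3j₀)²·(3jₘ)² = 8/11
I = -1·√(0.727273/4π) = -0.24057125
No selection rule forces the value: the integral is nonzero (none).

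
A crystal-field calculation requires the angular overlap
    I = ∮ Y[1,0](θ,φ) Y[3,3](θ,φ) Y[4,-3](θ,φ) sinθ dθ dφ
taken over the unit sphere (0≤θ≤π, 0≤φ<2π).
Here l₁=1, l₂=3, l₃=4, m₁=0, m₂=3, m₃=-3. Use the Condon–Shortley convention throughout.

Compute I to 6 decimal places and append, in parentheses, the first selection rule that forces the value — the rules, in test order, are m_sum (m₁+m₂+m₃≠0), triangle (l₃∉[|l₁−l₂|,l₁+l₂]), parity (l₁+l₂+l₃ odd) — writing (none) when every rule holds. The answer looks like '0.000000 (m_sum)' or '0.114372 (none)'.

-0.162868 (none)

m-sum 0 ✓  L=8 even ✓  2≤4≤4 ✓
Π(2lᵢ+1) = 3×7×9 = 189
triangle coeff Δ(1,3,4) = 1/252
Σ_t [0,0]: t=0:+1/36 = 1/36
(3j)²=4/63 [(1 3 4; 0 0 0)], sign=+1
Σ_t [0,0]: t=0:+1/720 = 1/720
(3j)²=1/36 [(1 3 4; 0 3 -3)], sign=-1
⇒ 4πI² = 1/3
I = (-1)√(1/3/(4π)) = -0.16286750
No selection rule forces the value: the integral is nonzero (none).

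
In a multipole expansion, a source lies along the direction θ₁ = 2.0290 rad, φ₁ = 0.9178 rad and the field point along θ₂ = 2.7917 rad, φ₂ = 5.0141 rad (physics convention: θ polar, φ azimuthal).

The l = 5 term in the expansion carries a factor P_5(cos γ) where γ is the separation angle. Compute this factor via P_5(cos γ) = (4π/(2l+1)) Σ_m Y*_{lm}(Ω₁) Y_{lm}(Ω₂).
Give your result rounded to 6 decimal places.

Expand P_5 via completeness: Σ_{m} conj(Y_{5,m}) at Ω₁ times Y_{5,m} at Ω₂ —
  term(m=-5) = -0.00004 - 0.00059j   from Y*(Ω₁)=-0.03314 - 0.26725j, Y(Ω₂)=0.00219 + 0.00014j
  term(m=-4) = -0.00623 + 0.00501j   from Y*(Ω₁)=0.36248 + 0.21219j, Y(Ω₂)=-0.00678 + 0.01779j
  term(m=-3) = 0.01767 + 0.00503j   from Y*(Ω₁)=-0.17577 + 0.07188j, Y(Ω₂)=-0.07609 - 0.05975j
  term(m=-2) = 0.02550 + 0.07240j   from Y*(Ω₁)=-0.06518 + 0.24036j, Y(Ω₂)=0.25379 - 0.17490j
  term(m=-1) = 0.08522 - 0.12036j   from Y*(Ω₁)=-0.16323 - 0.21339j, Y(Ω₂)=0.16312 + 0.52413j
  term(m=+0) = 0.04834 + 0.00000j   from Y*(Ω₁)=-0.19221 + 0.00000j, Y(Ω₂)=-0.25152 + 0.00000j
  term(m=+1) = 0.08522 + 0.12036j   from Y*(Ω₁)=0.16323 - 0.21339j, Y(Ω₂)=-0.16312 + 0.52413j
  term(m=+2) = 0.02550 - 0.07240j   from Y*(Ω₁)=-0.06518 - 0.24036j, Y(Ω₂)=0.25379 + 0.17490j
  term(m=+3) = 0.01767 - 0.00503j   from Y*(Ω₁)=0.17577 + 0.07188j, Y(Ω₂)=0.07609 - 0.05975j
  term(m=+4) = -0.00623 - 0.00501j   from Y*(Ω₁)=0.36248 - 0.21219j, Y(Ω₂)=-0.00678 - 0.01779j
  term(m=+5) = -0.00004 + 0.00059j   from Y*(Ω₁)=0.03314 - 0.26725j, Y(Ω₂)=-0.00219 + 0.00014j
Accumulated sum 0.29258 + 0.00000j; after 4π/(2l+1) scaling, 0.33424 + 0.00000j ⇒ P_5 = 0.334243

0.334243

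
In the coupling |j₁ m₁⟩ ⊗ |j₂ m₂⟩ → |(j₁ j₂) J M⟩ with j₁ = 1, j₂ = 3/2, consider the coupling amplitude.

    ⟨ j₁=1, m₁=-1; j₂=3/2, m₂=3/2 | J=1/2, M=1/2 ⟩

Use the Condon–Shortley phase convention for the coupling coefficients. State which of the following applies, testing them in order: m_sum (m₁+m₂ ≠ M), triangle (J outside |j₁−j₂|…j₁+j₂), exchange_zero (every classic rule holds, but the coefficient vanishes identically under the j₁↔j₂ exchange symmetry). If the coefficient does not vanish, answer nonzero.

nonzero

m-sum: m₁+m₂ = -1+3/2 = 1/2, M = 1/2  ✓
triangle: |j₁−j₂| = 1/2 ≤ J = 1/2 ≤ j₁+j₂ = 5/2  ✓
exchange: j₁≠j₂ or m₁≠m₂ — the exchange symmetry imposes no constraint here
value check: CG = +√(1/2) = +0.707107 ≠ 0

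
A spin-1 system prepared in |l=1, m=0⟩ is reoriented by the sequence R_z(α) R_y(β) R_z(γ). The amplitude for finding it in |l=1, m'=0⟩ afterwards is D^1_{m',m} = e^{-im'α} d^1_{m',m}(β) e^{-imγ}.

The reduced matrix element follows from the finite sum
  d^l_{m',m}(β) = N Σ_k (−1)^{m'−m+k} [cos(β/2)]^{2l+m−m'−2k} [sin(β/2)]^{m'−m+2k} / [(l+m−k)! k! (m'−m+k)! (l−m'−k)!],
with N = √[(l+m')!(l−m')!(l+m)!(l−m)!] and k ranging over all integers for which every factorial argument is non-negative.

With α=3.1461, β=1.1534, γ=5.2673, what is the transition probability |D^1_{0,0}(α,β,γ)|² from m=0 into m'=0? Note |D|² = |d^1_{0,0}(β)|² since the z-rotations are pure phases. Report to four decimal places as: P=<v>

D^1_{0,0}(3.1461,1.1534,5.2673) = e^{-i·0·3.1461}·d^1_{0,0}(1.1534)·e^{-i·0·5.2673}. Compute d first:
c=cos(1.153400/2)=0.838267, s=sin(1.153400/2)=0.545261; N=√[1·1·1·1]=1.000000
k∈{0,1} keeps every argument non-negative
  k=0: (−1)^0·1.0000/(1)·0.8383^2·0.5453^0 = +0.702691
  k=1: (−1)^1·1.0000/(1)·0.8383^0·0.5453^2 = -0.297309
d^1_{0,0}(1.1534) = +0.702691 -0.297309 = +0.405382
|D^1_{0,0}|² = |d^1_{0,0}(β)|² = (+0.405382)² = 0.164334 (the z-rotation phases have unit modulus)

P=0.1643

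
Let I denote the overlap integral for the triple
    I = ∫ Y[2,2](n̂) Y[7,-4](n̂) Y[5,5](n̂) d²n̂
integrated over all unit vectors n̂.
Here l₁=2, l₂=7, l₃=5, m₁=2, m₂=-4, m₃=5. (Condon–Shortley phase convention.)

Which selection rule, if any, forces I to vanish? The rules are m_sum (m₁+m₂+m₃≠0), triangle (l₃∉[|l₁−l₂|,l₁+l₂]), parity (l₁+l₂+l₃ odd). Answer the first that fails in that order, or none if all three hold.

m₁+m₂+m₃ = 2 − 4 + 5 = 3  ✗
triangle: |2−7|=5 ≤ l₃=5 ≤ 2+7=9
parity: l₁+l₂+l₃ = 14 is even

m_sum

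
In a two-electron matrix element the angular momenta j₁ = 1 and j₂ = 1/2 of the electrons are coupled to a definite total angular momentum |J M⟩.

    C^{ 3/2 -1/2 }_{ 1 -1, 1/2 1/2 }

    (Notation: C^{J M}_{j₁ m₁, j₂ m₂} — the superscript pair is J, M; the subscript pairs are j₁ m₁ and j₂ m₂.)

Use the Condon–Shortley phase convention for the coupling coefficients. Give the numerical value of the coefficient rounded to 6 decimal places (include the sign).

+0.577350  (= +√(1/3))

√[4·0!2!1!/4! · 0!2!1!0!1!2!] = √(4/3)
  +(−1)^0/∏(0,0,2,1,0,0)! = 1/2  (running 1/2)
⟨..|..⟩ = √(4/3)·(1/2) = +0.577350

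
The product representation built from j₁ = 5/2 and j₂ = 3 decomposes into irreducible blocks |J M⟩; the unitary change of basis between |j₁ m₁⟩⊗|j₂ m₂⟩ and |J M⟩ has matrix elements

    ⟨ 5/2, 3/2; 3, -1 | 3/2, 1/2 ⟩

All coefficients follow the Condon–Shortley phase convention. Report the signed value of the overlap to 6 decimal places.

−√(7/30) ≈ -0.483046

√[4·4!1!2!/8! · 4!1!2!4!2!1!] = √(384/35)
  +(−1)^0/∏(0,4,1,2,0,0)! = 1/48  (running 1/48)
  +(−1)^1/∏(1,3,0,1,1,1)! = -1/6  (running -7/48)
⟨..|..⟩ = √(384/35)·(-7/48) = -0.483046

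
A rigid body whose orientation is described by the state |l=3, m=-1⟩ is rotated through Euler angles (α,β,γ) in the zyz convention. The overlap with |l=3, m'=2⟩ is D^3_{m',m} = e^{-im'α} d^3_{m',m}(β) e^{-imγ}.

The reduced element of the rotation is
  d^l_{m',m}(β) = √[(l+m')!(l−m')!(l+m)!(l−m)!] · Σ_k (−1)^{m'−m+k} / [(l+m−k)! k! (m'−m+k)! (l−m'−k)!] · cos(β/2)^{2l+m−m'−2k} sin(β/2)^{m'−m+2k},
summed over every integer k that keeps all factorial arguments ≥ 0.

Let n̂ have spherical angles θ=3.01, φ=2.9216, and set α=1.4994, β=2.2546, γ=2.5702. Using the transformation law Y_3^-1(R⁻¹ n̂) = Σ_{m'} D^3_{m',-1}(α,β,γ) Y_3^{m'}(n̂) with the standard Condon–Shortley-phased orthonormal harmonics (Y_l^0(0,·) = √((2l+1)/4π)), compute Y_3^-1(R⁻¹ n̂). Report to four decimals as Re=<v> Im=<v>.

Re=-0.1932 Im=0.1769

Need the full column D^3_{m',-1} for m'=−3..3 at α=1.4994, β=2.2546, γ=2.5702.
cos(β/2)=0.429100, sin(β/2)=0.903257
d^3_{-3,-1}: single k=2 term ⇒ +0.107128;  D = +0.075765+0.075737i
d^3_{-2,-1}: k∈[1..2] ⇒ +0.041553 -0.368248 = -0.326694;  D = -0.246859+0.213985i
d^3_{-1,-1}: k∈[0..2] ⇒ +0.006242 -0.221283 +0.735383 = +0.520343;  D = -0.311909-0.416497i
d^3_{0,-1}: k∈[0..2] ⇒ -0.045519 +0.605093 -0.893729 = -0.334156;  D = +0.281075-0.180713i
d^3_{1,-1}: k∈[0..2] ⇒ +0.165962 -0.980511 +0.543085 = -0.271464;  D = -0.130146-0.238233i
d^3_{2,-1}: k∈[0..1] ⇒ -0.368248 +0.815859 = +0.447611;  D = +0.407124-0.186026i
d^3_{3,-1}: single k=0 term ⇒ +0.474688;  D = -0.165977-0.444725i
Y_3^{m'}(θ=3.01,φ=2.9216) and Σ D·Y over m':
  (+0.0758+0.0757i)·(-0.0007-0.0006i)  (-0.2469+0.2140i)·(-0.0158-0.0074i)  (-0.3119-0.4165i)·(-0.1620-0.0362i)  (+0.2811-0.1807i)·(-0.7081+0.0000i)  (-0.1301-0.2382i)·(+0.1620-0.0362i)  (+0.4071-0.1860i)·(-0.0158+0.0074i)  (-0.1660-0.4447i)·(+0.0007-0.0006i)
Y_3^-1(R⁻¹ n̂) = -0.193239+0.176921i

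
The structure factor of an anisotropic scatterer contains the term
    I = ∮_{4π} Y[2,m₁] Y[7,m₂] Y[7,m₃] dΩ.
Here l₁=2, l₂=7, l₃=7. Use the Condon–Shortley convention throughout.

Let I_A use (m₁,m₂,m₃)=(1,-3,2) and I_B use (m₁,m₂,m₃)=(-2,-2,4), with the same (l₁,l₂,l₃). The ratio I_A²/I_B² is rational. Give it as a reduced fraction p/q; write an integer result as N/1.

Same 2,7,7: normalisation and zero-m 3j drop out of the ratio.
A: Δ: 2! 2! 12! / 17! → 1/185640; sum: t=0:+1/1935360 t=1:−1/4354560 = 1/3483648; 3j²(2 7 7; 1 -3 2) = Δ·Π!·Σ² = 125/12376  (sign -1)
B: Δ: 2! 2! 12! / 17! → 1/185640; sum: t=2:+1/8709120 = 1/8709120; 3j²(2 7 7; -2 -2 4) = Δ·Π!·Σ² = 55/3094  (sign -1)
I_A²/I_B² = (125/12376)/(55/3094) = 25/44

25/44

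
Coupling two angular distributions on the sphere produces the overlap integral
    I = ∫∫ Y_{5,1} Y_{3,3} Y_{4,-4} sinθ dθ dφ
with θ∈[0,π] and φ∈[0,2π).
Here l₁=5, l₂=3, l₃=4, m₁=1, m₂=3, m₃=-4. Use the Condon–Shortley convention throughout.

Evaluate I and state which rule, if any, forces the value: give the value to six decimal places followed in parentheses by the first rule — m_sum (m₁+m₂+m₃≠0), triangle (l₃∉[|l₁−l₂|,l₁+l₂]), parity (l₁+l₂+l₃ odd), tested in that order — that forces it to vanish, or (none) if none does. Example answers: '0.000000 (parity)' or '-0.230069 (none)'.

Rules hold: Σm=0, L=12 even, 2≤4≤8.
N = 11·7·9 = 693
Δ = 4!·6!·2!/13! = 1/180180
Racah Σ t=1..3: t=1:−1/576 t=2:+1/144 t=3:−1/576 = 1/288
⇒ 3j(5 3 4; 0 0 0)² = 20/1001, sgn +1
Racah Σ t=4..4: t=4:+1/34560 = 1/34560
⇒ 3j(5 3 4; 1 3 -4)² = 1/429, sgn +1
4πI² = N·(3j₀)²·(3jₘ)² = 60/1859
I = +1·√(0.0322754/4π) = 0.05067935
No selection rule forces the value: the integral is nonzero (none).

0.050679 (none)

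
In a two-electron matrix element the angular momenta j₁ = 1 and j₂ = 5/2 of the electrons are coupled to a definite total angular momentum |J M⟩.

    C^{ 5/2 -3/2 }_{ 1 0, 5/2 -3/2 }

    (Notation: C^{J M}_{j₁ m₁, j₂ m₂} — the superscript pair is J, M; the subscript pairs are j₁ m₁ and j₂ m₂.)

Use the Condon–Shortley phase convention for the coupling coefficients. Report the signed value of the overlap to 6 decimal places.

+√(9/35) = +0.507093

triangle: 1!*1!*4!/7! = 24/5040
(j±m)!: 1!*1!*1!*4!*1!*4! = 576
prefactor² = (2J+1)*Δ*N² = 576/35
  k=0: +1/(0!*1!*1!*1!*0!*3!) = 1/6
  k=1: −1/(1!*0!*0!*0!*1!*4!) = -1/24
Σ = 1/8  ⇒  CG² = 576/35*(1/8)² = 9/35
CG = +√(9/35) = +0.507093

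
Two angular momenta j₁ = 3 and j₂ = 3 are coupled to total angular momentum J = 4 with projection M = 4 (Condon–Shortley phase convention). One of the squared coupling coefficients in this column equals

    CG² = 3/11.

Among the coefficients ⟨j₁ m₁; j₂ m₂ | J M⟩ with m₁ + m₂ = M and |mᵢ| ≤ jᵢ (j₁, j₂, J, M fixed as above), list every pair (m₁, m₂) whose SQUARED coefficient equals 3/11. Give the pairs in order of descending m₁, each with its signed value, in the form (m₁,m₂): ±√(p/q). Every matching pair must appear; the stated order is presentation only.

Admissible pairs with m₁+m₂ = M = 4: (1,3), (2,2), (3,1)
  (m₁,m₂)=(3,1): CG² = 3/11, CG = +√(3/11)   ← matches the target
  (m₁,m₂)=(2,2): CG² = 5/11, CG = −√(5/11)
  (m₁,m₂)=(1,3): CG² = 3/11, CG = +√(3/11)   ← matches the target
Pairs with CG² = 3/11: (3,1): +√(3/11); (1,3): +√(3/11)

(3,1): +√(3/11); (1,3): +√(3/11)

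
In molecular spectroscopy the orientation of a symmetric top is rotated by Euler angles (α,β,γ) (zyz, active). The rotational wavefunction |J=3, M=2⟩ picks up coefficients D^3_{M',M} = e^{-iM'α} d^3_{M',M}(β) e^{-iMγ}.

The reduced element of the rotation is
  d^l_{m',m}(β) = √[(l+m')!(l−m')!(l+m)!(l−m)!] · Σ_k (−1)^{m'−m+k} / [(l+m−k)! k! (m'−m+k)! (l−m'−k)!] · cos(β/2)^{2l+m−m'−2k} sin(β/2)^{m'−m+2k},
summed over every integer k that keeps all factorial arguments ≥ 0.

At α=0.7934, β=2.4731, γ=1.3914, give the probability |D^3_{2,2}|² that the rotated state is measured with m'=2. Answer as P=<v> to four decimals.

P=0.0025

First d^3_{2,2}(β=2.4731), then the phase factors e^{-i(2)α} and e^{-i(2)γ}:
Half-angle: c=0.328057, s=0.944658. N=√(120·1·120·1)=120.000000
The bounds max(0,m−m')=0 and min(l+m,l−m')=1 give 2 terms
  k=0: (−1)^0·120.0000/(120)·0.3281^6·0.9447^0 = +0.001247
  k=1: (−1)^1·120.0000/(24)·0.3281^4·0.9447^2 = -0.051679
d^3_{2,2}(2.4731) = +0.001247 -0.051679 = -0.050433
|D^3_{2,2}|² = |d^3_{2,2}(β)|² = (-0.050433)² = 0.002543 (the z-rotation phases have unit modulus)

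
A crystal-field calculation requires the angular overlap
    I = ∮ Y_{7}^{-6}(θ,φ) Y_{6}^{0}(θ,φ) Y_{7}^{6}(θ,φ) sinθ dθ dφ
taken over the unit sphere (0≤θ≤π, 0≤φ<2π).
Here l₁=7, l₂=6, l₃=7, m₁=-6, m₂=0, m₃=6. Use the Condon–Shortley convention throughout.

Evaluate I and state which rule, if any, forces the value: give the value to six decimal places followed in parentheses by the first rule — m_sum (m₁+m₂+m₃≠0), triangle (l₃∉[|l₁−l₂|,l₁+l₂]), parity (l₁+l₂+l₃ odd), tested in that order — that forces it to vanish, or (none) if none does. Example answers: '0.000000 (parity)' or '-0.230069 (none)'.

m-sum 0 ✓  L=20 even ✓  1≤7≤13 ✓
Π(2lᵢ+1) = 15×13×15 = 2925
triangle coeff Δ(7,6,7) = 1/2444321880
Σ_t [0,6]: t=0:+1/2612736000 t=1:−1/20736000 t=2:+1/1658880 t=3:−1/746496 t=4:+1/1658880 t=5:−1/20736000 t=6:+1/2612736000 = -1/4354560
(3j)²=1000/138567 [(7 6 7; 0 0 0)], sign=+1
Σ_t [5,6]: t=5:−1/580608000 t=6:+1/2612736000 = -1/746496000
(3j)²=143/9690 [(7 6 7; -6 0 6)], sign=+1
⇒ 4πI² = 32500/104329
I = (+1)√(32500/104329/(4π)) = 0.15744694
No selection rule forces the value: the integral is nonzero (none).

0.157447 (none)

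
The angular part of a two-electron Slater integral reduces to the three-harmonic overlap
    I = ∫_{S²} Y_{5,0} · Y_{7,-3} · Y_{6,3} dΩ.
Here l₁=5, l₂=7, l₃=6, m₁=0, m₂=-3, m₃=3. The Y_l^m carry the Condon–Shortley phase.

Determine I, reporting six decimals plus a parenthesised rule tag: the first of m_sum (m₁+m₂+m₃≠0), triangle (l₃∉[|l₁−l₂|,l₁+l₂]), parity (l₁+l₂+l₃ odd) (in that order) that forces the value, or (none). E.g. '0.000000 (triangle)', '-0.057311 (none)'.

0.099287 (none)

m-sum 0 ✓  L=18 even ✓  2≤6≤12 ✓
Π(2lᵢ+1) = 11×15×13 = 2145
triangle coeff Δ(5,7,6) = 1/174594420
Σ_t [1,5]: t=1:−1/4147200 t=2:+1/207360 t=3:−1/82944 t=4:+1/207360 t=5:−1/4147200 = -1/345600
(3j)²=420/46189 [(5 7 6; 0 0 0)], sign=-1
Σ_t [1,4]: t=1:−1/2073600 t=2:+1/414720 t=3:−1/725760 t=4:+1/11612160 = 37/58060800
(3j)²=4107/646646 [(5 7 6; 0 -3 3)], sign=-1
⇒ 4πI² = 1848150/14919047
I = (+1)√(1848150/14919047/(4π)) = 0.09928717
No selection rule forces the value: the integral is nonzero (none).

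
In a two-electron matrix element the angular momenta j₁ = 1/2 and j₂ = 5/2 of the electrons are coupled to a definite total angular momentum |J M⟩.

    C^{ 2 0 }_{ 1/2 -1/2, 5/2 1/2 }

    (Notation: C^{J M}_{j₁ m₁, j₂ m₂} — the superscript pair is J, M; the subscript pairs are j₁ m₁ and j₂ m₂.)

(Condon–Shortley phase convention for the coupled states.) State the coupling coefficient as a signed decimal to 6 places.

-0.707107

triangle: 1!·0!·4!/6! = 24/720
(j±m)!: 0!·1!·3!·2!·2!·2! = 48
prefactor² = (2J+1)·Δ·N² = 8
  k=1: −1/(1!·0!·0!·2!·0!·2!) = -1/4
Σ = -1/4  ⇒  CG² = 8·(-1/4)² = 1/2
CG = −√(1/2) = -0.707107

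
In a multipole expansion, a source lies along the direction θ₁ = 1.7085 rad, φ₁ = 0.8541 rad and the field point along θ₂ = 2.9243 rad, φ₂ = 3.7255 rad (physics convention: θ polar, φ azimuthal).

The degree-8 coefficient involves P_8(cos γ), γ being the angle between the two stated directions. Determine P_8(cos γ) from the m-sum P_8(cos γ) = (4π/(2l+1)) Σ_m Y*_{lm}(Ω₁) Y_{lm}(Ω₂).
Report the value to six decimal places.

Expand P_8 via completeness: Σ_{m} conj(Y_{8,m}) at Ω₁ times Y_{8,m} at Ω₂ —
  term(m=-8) = -0.00000 + 0.00000j   from Y*(Ω₁)=0.40732 + 0.24951j, Y(Ω₂)=-0.00000 + 0.00000j
  term(m=-7) = 0.00000 - 0.00001j   from Y*(Ω₁)=-0.25260 + 0.07938j, Y(Ω₂)=-0.00003 + 0.00004j
  term(m=-6) = 0.00001 - 0.00013j   from Y*(Ω₁)=-0.10218 + 0.23368j, Y(Ω₂)=-0.00047 + 0.00018j
  term(m=-5) = 0.00026 + 0.00118j   from Y*(Ω₁)=-0.12369 - 0.26144j, Y(Ω₂)=-0.00408 - 0.00092j
  term(m=-4) = 0.00211 + 0.00395j   from Y*(Ω₁)=-0.16712 - 0.04712j, Y(Ω₂)=-0.01787 - 0.01862j
  term(m=-3) = -0.02367 - 0.02490j   from Y*(Ω₁)=0.24612 - 0.16100j, Y(Ω₂)=-0.02102 - 0.11490j
  term(m=-2) = -0.04253 - 0.02551j   from Y*(Ω₁)=0.01855 - 0.13417j, Y(Ω₂)=0.14359 - 0.33681j
  term(m=-1) = 0.19287 + 0.05342j   from Y*(Ω₁)=0.19349 + 0.22209j, Y(Ω₂)=0.56687 - 0.37457j
  term(m=+0) = 0.04516 + 0.00000j   from Y*(Ω₁)=0.12394 + 0.00000j, Y(Ω₂)=0.36436 + 0.00000j
  term(m=+1) = 0.19287 - 0.05342j   from Y*(Ω₁)=-0.19349 + 0.22209j, Y(Ω₂)=-0.56687 - 0.37457j
  term(m=+2) = -0.04253 + 0.02551j   from Y*(Ω₁)=0.01855 + 0.13417j, Y(Ω₂)=0.14359 + 0.33681j
  term(m=+3) = -0.02367 + 0.02490j   from Y*(Ω₁)=-0.24612 - 0.16100j, Y(Ω₂)=0.02102 - 0.11490j
  term(m=+4) = 0.00211 - 0.00395j   from Y*(Ω₁)=-0.16712 + 0.04712j, Y(Ω₂)=-0.01787 + 0.01862j
  term(m=+5) = 0.00026 - 0.00118j   from Y*(Ω₁)=0.12369 - 0.26144j, Y(Ω₂)=0.00408 - 0.00092j
  term(m=+6) = 0.00001 + 0.00013j   from Y*(Ω₁)=-0.10218 - 0.23368j, Y(Ω₂)=-0.00047 - 0.00018j
  term(m=+7) = 0.00000 + 0.00001j   from Y*(Ω₁)=0.25260 + 0.07938j, Y(Ω₂)=0.00003 + 0.00004j
  term(m=+8) = -0.00000 - 0.00000j   from Y*(Ω₁)=0.40732 - 0.24951j, Y(Ω₂)=-0.00000 - 0.00000j
Total Σ_m = 0.30327 - 0.00000j. Multiply by 0.739198: 0.22417 - 0.00000j. P_8(cos γ) = 0.224173

0.224173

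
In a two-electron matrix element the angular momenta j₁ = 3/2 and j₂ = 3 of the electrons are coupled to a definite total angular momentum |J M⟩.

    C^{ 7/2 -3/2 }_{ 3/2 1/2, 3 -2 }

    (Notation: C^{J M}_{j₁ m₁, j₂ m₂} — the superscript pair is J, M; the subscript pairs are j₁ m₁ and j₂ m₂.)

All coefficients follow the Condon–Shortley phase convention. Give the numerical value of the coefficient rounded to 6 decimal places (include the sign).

+0.654654  (= +√(3/7))

j₁+j₂−J=1  J+j₁−j₂=2  J−j₁+j₂=5  j₁+j₂+J+1=9
(j₁±m₁, j₂±m₂, J±M) = (2,1,1,5,2,5)
P² = 6400/21
sum k=0..1:
  [0] +1/24 = 1/24
  [1] −1/240 = -1/240
S = 3/80
C² = P²·S² = 3/7 ; C = +0.654654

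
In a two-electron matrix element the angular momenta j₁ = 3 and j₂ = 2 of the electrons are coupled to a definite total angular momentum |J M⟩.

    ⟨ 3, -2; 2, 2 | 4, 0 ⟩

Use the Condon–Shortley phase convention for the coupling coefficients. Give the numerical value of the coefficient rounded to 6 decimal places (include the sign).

j₁+j₂−J=1  J+j₁−j₂=5  J−j₁+j₂=3  j₁+j₂+J+1=10
(j₁±m₁, j₂±m₂, J±M) = (1,5,4,0,4,4)
P² = 20736/7
sum k=1..1:
  [1] −1/144 = -1/144
S = -1/144
C² = P²·S² = 1/7 ; C = -0.377964

-0.377964  (= −√(1/7))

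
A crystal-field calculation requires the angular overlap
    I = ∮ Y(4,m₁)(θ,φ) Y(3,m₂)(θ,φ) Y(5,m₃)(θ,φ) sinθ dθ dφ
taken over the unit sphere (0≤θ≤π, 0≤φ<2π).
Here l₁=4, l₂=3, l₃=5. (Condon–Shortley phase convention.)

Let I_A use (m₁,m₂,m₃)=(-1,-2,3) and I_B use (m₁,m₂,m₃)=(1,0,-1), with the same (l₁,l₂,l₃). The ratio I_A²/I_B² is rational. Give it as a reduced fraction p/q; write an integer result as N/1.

35/361

l's match ⇒ only the (l;m) 3-j factors differ between A and B.
A: triangle coeff Δ(4,3,5) = 1/180180; Σ_t [0,1]: t=0:+1/1440 t=1:−1/1152 = -1/5760; (3j)²=1/858 [(4 3 5; -1 -2 3)], sign=-1
B: triangle coeff Δ(4,3,5) = 1/180180; Σ_t [0,2]: t=0:+1/432 t=1:−1/192 t=2:+1/1440 = -19/8640; (3j)²=361/30030 [(4 3 5; 1 0 -1)], sign=-1
I_A²/I_B² = (1/858)/(361/30030) = 35/361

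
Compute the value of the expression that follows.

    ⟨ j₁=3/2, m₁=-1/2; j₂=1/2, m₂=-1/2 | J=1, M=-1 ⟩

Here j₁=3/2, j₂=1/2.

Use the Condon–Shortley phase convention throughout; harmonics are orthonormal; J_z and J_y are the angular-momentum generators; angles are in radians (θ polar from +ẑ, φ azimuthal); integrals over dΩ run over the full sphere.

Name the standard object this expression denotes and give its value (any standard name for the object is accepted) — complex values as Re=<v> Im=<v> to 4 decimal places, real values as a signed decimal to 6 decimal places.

Clebsch–Gordan coefficient, +√(1/4) ≈ +0.500000

This is a Clebsch–Gordan (vector-coupling) coefficient.
triangle: 1!·2!·0!/4! = 2/24
(j±m)!: 1!·2!·0!·1!·0!·2! = 4
prefactor² = (2J+1)·Δ·N² = 1
  k=0: +1/(0!·1!·2!·0!·0!·0!) = 1/2
Σ = 1/2  ⇒  CG² = 1·(1/2)² = 1/4
CG = +√(1/4) = +0.500000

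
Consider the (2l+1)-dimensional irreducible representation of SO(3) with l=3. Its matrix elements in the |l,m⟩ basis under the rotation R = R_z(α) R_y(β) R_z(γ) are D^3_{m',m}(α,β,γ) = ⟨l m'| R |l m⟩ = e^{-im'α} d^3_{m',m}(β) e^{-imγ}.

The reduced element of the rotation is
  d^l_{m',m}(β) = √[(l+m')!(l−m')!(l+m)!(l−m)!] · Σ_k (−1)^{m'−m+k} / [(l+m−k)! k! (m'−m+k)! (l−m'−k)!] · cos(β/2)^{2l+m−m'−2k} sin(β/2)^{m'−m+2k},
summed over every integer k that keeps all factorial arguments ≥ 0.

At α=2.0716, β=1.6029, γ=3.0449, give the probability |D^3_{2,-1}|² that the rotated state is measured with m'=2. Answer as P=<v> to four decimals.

P=0.1358

First d^3_{2,-1}(β=1.6029), then the phase factors e^{-i(2)α} and e^{-i(-1)γ}:
With c≡cos(β/2)=0.695666 and s≡sin(β/2)=0.718366, N=[120·1·2·24]^{1/2}=75.894664
k: max(0,(-1)−(2))=0 … min(3+(-1),3−(2))=1
  k=0: (−1)^3·75.8947/(12)·0.6957^3·0.7184^3 = -0.789348
  k=1: (−1)^4·75.8947/(24)·0.6957^1·0.7184^5 = +0.420851
d^3_{2,-1}(1.6029) = -0.789348 +0.420851 = -0.368497
|D^3_{2,-1}|² = |d^3_{2,-1}(β)|² = (-0.368497)² = 0.135790 (the z-rotation phases have unit modulus)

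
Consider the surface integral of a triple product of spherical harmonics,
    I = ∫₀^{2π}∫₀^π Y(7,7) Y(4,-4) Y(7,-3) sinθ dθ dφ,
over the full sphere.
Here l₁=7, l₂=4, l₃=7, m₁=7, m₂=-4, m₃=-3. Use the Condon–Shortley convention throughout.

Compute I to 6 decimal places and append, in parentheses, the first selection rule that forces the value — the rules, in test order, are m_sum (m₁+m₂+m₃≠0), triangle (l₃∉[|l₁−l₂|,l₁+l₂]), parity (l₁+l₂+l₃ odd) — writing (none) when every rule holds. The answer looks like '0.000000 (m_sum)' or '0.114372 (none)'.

Rules hold: Σm=0, L=18 even, 3≤7≤11.
N = 15·9·15 = 2025
Δ = 4!·10!·4!/19! = 1/58198140
Racah Σ t=0..4: t=0:+1/17418240 t=1:−1/622080 t=2:+1/230400 t=3:−1/622080 t=4:+1/17418240 = 1/806400
⇒ 3j(7 4 7; 0 0 0)² = 2268/230945, sgn -1
Racah Σ t=0..0: t=0:+1/2090188800 = 1/2090188800
⇒ 3j(7 4 7; 7 -4 -3)² = 7/5814, sgn +1
4πI² = N·(3j₀)²·(3jₘ)² = 357210/14919047
I = -1·√(0.0239432/4π) = -0.04365021
No selection rule forces the value: the integral is nonzero (none).

-0.043650 (none)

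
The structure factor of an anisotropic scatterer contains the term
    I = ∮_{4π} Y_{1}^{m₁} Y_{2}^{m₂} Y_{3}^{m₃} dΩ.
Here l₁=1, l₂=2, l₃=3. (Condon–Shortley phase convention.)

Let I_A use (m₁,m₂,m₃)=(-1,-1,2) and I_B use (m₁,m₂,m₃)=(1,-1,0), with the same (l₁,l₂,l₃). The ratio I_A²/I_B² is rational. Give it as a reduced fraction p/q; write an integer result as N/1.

l's match ⇒ only the (l;m) 3-j factors differ between A and B.
A: triangle coeff Δ(1,2,3) = 1/105; Σ_t [0,0]: t=0:+1/12 = 1/12; (3j)²=2/21 [(1 2 3; -1 -1 2)], sign=-1
B: triangle coeff Δ(1,2,3) = 1/105; Σ_t [0,0]: t=0:+1/12 = 1/12; (3j)²=1/35 [(1 2 3; 1 -1 0)], sign=-1
I_A²/I_B² = (2/21)/(1/35) = 10/3

10/3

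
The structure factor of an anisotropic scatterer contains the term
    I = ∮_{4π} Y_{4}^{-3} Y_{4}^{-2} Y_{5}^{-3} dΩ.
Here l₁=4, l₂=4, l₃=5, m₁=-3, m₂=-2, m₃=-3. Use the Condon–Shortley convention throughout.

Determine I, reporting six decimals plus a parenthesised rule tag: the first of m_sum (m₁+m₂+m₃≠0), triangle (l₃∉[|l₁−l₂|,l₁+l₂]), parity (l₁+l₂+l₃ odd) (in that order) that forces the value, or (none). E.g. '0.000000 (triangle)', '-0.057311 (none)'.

0.000000 (m_sum)

Σmᵢ = -8 ≠ 0, so the φ-integral vanishes; I = 0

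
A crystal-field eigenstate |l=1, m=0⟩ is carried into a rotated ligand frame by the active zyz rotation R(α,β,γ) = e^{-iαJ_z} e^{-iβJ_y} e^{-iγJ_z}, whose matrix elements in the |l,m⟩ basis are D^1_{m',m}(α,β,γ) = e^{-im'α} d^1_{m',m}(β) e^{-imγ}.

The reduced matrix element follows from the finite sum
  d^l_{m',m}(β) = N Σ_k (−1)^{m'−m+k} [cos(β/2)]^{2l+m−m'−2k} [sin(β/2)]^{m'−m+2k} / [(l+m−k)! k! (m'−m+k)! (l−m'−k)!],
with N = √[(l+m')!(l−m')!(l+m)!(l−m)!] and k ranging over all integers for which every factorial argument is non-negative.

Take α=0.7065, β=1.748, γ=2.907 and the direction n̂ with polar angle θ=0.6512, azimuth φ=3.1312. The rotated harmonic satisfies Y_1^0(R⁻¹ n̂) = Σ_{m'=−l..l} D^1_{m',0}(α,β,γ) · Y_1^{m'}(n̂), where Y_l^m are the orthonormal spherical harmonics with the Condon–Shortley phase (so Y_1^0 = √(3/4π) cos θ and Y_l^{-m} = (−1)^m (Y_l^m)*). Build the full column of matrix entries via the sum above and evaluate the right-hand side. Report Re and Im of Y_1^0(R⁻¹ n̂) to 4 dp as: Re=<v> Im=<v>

Re=-0.2883 Im=0.0000

Need the full column D^1_{m',0} for m'=−1..1 at α=0.7065, β=1.7480, γ=2.9070.
cos(β/2)=0.641764, sin(β/2)=0.766902
d^1_{-1,0}: single k=1 term ⇒ +0.696034;  D = +0.529430+0.451848i
d^1_{0,0}: k∈[0..1] ⇒ +0.411861 -0.588139 = -0.176278;  D = -0.176278+0.000000i
d^1_{1,0}: single k=0 term ⇒ -0.696034;  D = -0.529430+0.451848i
Y_1^{m'}(θ=0.6512,φ=3.1312) and Σ D·Y over m':
  (+0.5294+0.4518i)·(-0.2094-0.0022i)  (-0.1763+0.0000i)·(+0.3886+0.0000i)  (-0.5294+0.4518i)·(+0.2094-0.0022i)
Y_1^0(R⁻¹ n̂) = -0.288270+0.000000i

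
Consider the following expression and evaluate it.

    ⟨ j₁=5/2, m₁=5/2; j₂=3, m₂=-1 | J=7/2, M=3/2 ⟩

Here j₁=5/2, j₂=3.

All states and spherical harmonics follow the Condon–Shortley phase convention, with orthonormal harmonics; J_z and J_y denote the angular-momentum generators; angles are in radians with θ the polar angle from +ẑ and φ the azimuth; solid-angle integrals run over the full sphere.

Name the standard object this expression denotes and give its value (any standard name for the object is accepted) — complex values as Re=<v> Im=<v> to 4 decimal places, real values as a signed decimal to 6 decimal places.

Clebsch–Gordan coefficient, +√(8/21) ≈ +0.617213

This is a Clebsch–Gordan (vector-coupling) coefficient.
triangle: 2!·3!·4!/10! = 288/3628800
(j±m)!: 5!·0!·2!·4!·5!·2! = 1382400
prefactor² = (2J+1)·Δ·N² = 6144/7
  k=0: +1/(0!·2!·0!·2!·3!·2!) = 1/48
Σ = 1/48  ⇒  CG² = 6144/7·(1/48)² = 8/21
CG = +√(8/21) = +0.617213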